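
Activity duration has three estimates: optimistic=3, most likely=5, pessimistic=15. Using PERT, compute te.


te = (o + 4m + p) / 6
= (3 + 4×5 + 15) / 6
= (3 + 20 + 15) / 6
= 38 / 6
= 6.33


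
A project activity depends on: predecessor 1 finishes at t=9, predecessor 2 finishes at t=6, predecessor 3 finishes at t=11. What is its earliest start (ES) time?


ES = max of all predecessor completion times
Predecessors: [9, 6, 11]
ES = max(9, 6, 11)
= 11


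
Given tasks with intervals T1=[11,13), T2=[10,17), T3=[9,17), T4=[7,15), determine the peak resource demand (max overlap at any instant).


Check each time point for overlaps:
  t=11: 4 tasks active (T1, T2, T3, T4)
Max concurrent = 4


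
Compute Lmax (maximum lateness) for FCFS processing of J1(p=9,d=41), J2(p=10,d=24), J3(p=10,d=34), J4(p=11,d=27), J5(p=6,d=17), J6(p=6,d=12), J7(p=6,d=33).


Lateness per job (L = C - d):
  J1: C=9, d=41, L=-32
  J2: C=19, d=24, L=-5
  J3: C=29, d=34, L=-5
  J4: C=40, d=27, L=13
  J5: C=46, d=17, L=29
  J6: C=52, d=12, L=40
  J7: C=58, d=33, L=25
Lmax = max(-32, -5, -5, 13, 29, 40, 25)
= 40


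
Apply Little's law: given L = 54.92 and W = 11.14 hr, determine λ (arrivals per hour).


Little's law: L = λW → λ = L / W
= 54.92 / 11.14
= 4.93 per hour


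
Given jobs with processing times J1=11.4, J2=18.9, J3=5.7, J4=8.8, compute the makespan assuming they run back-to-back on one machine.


Sequential makespan: sum all processing times
= 11.4 + 18.9 + 5.7 + 8.8
= 44.8 time units


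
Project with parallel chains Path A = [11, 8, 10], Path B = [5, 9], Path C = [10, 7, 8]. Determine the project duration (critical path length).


Path A: 11 + 8 + 10 = 29
Path B: 5 + 9 = 14
Path C: 10 + 7 + 8 = 25
Critical path = longest = max(29, 14, 25)
= 29 (Path A)


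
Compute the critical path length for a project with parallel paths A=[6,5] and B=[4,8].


Path A: 6 + 5 = 11
Path B: 4 + 8 = 12
Critical path = longest = max(11, 12)
= 12 (Path B)


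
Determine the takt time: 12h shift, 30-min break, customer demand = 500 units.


Available = 12×60 - 30 = 690 min
Takt time = 690 / 500
= 1.38 min/unit


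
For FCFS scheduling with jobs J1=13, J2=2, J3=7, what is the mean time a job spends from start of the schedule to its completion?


Completion times:
  J1: completes at 13
  J2: completes at 15
  J3: completes at 22
Sum = 50
Average = 50/3
= 16.67


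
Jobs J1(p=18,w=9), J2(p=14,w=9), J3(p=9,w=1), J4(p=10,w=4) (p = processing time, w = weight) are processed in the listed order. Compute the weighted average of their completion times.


Completion times:
  J1: C=18, w×C=9×18=162
  J2: C=32, w×C=9×32=288
  J3: C=41, w×C=1×41=41
  J4: C=51, w×C=4×51=204
Sum w×C = 695
Sum w = 23
Weighted avg = 695/23
= 30.22


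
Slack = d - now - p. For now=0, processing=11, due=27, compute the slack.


Slack = due - current_time - processing
= 27 - 0 - 11
= 16


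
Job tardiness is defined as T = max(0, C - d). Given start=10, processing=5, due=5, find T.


Completion = start + processing = 10 + 5 = 15
Tardiness = max(0, C - d) = max(0, 15 - 5)
= max(0, 10)
= 10


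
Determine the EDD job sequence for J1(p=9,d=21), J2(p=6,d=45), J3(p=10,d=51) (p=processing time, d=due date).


EDD: sort by earliest due date
  J1: d=21, p=9
  J2: d=45, p=6
  J3: d=51, p=10
Order: J1 → J2 → J3


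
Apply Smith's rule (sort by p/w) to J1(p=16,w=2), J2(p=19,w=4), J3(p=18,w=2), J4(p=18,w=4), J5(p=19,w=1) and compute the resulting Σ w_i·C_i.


WSPT order (by p/w): J4 → J2 → J1 → J3 → J5
  J4: C=18, w·C=4×18=72
  J2: C=37, w·C=4×37=148
  J1: C=53, w·C=2×53=106
  J3: C=71, w·C=2×71=142
  J5: C=90, w·C=1×90=90
Σ w·C = 558
= 558


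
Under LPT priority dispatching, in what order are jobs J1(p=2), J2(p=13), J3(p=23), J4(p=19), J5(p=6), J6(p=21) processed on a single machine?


LPT: sort by longest processing time first
  J3: p=23
  J6: p=21
  J4: p=19
  J2: p=13
  J5: p=6
  J1: p=2
Order: J3 → J6 → J4 → J2 → J5 → J1


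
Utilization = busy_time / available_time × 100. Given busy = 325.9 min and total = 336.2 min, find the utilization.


Utilization = busy / total × 100
= 325.9 / 336.2 × 100
= 96.9%


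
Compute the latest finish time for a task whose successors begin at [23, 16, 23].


LF = min of all successor start times
Successors start at: [23, 16, 23]
LF = min(23, 16, 23)
= 16


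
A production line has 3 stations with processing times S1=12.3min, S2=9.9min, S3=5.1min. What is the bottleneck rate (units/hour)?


Bottleneck = longest station time
Station times: [12.3, 9.9, 5.1]
Max = 12.3 min
Rate = 60 / 12.3
= 4.88 units/hour (bottleneck: 12.3min)


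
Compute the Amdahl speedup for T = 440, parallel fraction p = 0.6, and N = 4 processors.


Amdahl's law: T_p = T × ((1-p) + p/N)
= 440 × ((1-0.6) + 0.6/4)
= 440 × (0.40 + 0.1500)
= 440 × 0.5500
= 242.00
Speedup = 440/242.00
= 1.82×


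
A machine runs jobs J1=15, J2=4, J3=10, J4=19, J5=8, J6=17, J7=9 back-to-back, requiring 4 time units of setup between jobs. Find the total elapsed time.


Makespan = Σ processing + (n-1) × setup
= (15 + 4 + 10 + 19 + 8 + 17 + 9) + (7-1)×4
= 82 + 24
= 106 time units


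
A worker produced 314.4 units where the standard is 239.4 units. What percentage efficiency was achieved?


Efficiency = (actual / standard) × 100
= (314.4 / 239.4) × 100
= 131.3%


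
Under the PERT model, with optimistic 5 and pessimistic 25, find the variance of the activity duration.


σ² = ((p - o) / 6)² = (p - o)² / 36
= (25 - 5)² / 36
= 20² / 36
= 400 / 36
= 11.1111


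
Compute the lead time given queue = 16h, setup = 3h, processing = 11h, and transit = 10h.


Lead time = queue + setup + processing + transit
= 16 + 3 + 11 + 10
= 40 hours


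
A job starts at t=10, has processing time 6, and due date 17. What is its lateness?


Completion = 10 + 6 = 16
Lateness = C - d = 16 - 17
= -1


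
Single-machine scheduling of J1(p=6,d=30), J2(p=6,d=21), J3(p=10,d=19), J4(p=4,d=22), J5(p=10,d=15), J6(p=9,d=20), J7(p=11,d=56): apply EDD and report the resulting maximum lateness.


EDD order: J5 → J3 → J6 → J2 → J4 → J1 → J7
Completion and lateness:
  J5: C=10, d=15, L=10-15=-5
  J3: C=20, d=19, L=20-19=1
  J6: C=29, d=20, L=29-20=9
  J2: C=35, d=21, L=35-21=14
  J4: C=39, d=22, L=39-22=17
  J1: C=45, d=30, L=45-30=15
  J7: C=56, d=56, L=56-56=0
Lmax = max(-5, 1, 9, 14, 17, 15, 0)
= 17


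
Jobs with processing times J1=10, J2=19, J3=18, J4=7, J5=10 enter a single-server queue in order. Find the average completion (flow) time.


Completion times:
  J1: completes at 10
  J2: completes at 29
  J3: completes at 47
  J4: completes at 54
  J5: completes at 64
Sum = 204
Average = 204/5
= 40.80


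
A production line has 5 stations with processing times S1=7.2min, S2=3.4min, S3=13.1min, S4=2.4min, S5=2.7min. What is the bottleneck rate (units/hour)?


Bottleneck = longest station time
Station times: [7.2, 3.4, 13.1, 2.4, 2.7]
Max = 13.1 min
Rate = 60 / 13.1
= 4.58 units/hour (bottleneck: 13.1min)


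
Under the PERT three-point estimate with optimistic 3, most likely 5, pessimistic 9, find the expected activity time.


te = (o + 4m + p) / 6
= (3 + 4×5 + 9) / 6
= (3 + 20 + 9) / 6
= 32 / 6
= 5.33


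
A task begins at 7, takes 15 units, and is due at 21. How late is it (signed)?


Completion = 7 + 15 = 22
Lateness = C - d = 22 - 21
= 1


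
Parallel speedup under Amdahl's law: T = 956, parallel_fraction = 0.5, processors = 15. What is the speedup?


Amdahl's law: T_p = T × ((1-p) + p/N)
= 956 × ((1-0.5) + 0.5/15)
= 956 × (0.50 + 0.0333)
= 956 × 0.5333
= 509.87
Speedup = 956/509.87
= 1.88×


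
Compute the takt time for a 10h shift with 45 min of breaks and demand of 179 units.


Available = 10×60 - 45 = 555 min
Takt time = 555 / 179
= 3.10 min/unit


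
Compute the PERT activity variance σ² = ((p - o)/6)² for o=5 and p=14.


σ² = ((p - o) / 6)² = (p - o)² / 36
= (14 - 5)² / 36
= 9² / 36
= 81 / 36
= 2.2500


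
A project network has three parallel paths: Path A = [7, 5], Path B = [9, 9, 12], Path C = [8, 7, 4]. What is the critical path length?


Path A: 7 + 5 = 12
Path B: 9 + 9 + 12 = 30
Path C: 8 + 7 + 4 = 19
Critical path = longest = max(12, 30, 19)
= 30 (Path B)


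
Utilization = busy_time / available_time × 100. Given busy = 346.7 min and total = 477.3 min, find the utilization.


Utilization = busy / total × 100
= 346.7 / 477.3 × 100
= 72.6%


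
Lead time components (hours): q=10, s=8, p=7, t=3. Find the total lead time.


Lead time = queue + setup + processing + transit
= 10 + 8 + 7 + 3
= 28 hours


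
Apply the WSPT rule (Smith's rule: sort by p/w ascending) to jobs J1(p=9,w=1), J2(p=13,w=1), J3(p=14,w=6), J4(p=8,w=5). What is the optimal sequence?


WSPT (Smith's rule): sort by p/w ascending
  J4: p/w = 8/5 = 1.600
  J3: p/w = 14/6 = 2.333
  J1: p/w = 9/1 = 9.000
  J2: p/w = 13/1 = 13.000
Order: J4 → J3 → J1 → J2


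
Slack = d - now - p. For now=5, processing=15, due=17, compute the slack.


Slack = due - current_time - processing
= 17 - 5 - 15
= -3


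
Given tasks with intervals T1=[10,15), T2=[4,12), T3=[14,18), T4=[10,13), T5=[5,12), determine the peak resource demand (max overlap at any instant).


Check each time point for overlaps:
  t=10: 4 tasks active (T1, T2, T4, T5)
Max concurrent = 4


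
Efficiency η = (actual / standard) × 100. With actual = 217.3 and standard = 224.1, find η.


Efficiency = (actual / standard) × 100
= (217.3 / 224.1) × 100
= 97.0%


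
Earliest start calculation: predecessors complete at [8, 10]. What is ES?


ES = max of all predecessor completion times
Predecessors: [8, 10]
ES = max(8, 10)
= 10


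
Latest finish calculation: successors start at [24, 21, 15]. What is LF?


LF = min of all successor start times
Successors start at: [24, 21, 15]
LF = min(24, 21, 15)
= 15


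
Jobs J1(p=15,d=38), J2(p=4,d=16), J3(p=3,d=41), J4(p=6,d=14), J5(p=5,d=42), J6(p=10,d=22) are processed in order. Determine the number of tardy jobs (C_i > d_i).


Completion vs due date:
  J1: C=15, d=38 → on time
  J2: C=19, d=16 → TARDY
  J3: C=22, d=41 → on time
  J4: C=28, d=14 → TARDY
  J5: C=33, d=42 → on time
  J6: C=43, d=22 → TARDY
Tardy jobs: J2, J4, J6
Count = 3


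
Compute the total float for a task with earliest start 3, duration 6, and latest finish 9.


EF = ES + duration = 3 + 6 = 9
LS = LF - duration = 9 - 6 = 3
Total Float = LF - EF = 9 - 9
(or LS - ES = 3 - 3)
= 0


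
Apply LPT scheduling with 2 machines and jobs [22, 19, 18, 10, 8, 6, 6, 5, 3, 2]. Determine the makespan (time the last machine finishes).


Jobs (LPT sorted): [22, 19, 18, 10, 8, 6, 6, 5, 3, 2]
Machines: 2
  J=22 → Machine 1 (load: 0+22=22)
  J=19 → Machine 2 (load: 0+19=19)
  J=18 → Machine 2 (load: 19+18=37)
  J=10 → Machine 1 (load: 22+10=32)
  J=8 → Machine 1 (load: 32+8=40)
  J=6 → Machine 2 (load: 37+6=43)
  J=6 → Machine 1 (load: 40+6=46)
  J=5 → Machine 2 (load: 43+5=48)
  J=3 → Machine 1 (load: 46+3=49)
  J=2 → Machine 2 (load: 48+2=50)
Machine loads: [49, 50]
Makespan = max = 50 time units


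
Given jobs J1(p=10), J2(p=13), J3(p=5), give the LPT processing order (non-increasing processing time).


LPT: sort by longest processing time first
  J2: p=13
  J1: p=10
  J3: p=5
Order: J2 → J1 → J3


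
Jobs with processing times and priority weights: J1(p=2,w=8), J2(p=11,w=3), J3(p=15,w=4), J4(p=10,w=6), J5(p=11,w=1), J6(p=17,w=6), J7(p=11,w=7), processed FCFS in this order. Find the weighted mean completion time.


Completion times:
  J1: C=2, w×C=8×2=16
  J2: C=13, w×C=3×13=39
  J3: C=28, w×C=4×28=112
  J4: C=38, w×C=6×38=228
  J5: C=49, w×C=1×49=49
  J6: C=66, w×C=6×66=396
  J7: C=77, w×C=7×77=539
Sum w×C = 1379
Sum w = 35
Weighted avg = 1379/35
= 39.40


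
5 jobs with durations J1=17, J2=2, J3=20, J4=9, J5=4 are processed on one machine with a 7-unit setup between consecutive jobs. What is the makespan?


Makespan = Σ processing + (n-1) × setup
= (17 + 2 + 20 + 9 + 4) + (5-1)×7
= 52 + 28
= 80 time units


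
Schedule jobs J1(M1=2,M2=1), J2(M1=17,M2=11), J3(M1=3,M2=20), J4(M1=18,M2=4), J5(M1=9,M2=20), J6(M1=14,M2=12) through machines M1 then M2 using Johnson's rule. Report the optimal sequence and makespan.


Johnson's rule:
Group 1 (M1≤M2, sort by M1): ['J3', 'J5']
Group 2 (M1>M2, sort desc M2): ['J6', 'J2', 'J4', 'J1']
Sequence: J3 → J5 → J6 → J2 → J4 → J1
Makespan calculation:
  J3: M1 done=3, M2 done=23
  J5: M1 done=12, M2 done=43
  J6: M1 done=26, M2 done=55
  J2: M1 done=43, M2 done=66
  J4: M1 done=61, M2 done=70
  J1: M1 done=63, M2 done=71
= Sequence: J3 → J5 → J6 → J2 → J4 → J1, Makespan: 71


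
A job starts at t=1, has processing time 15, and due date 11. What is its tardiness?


Completion = start + processing = 1 + 15 = 16
Tardiness = max(0, C - d) = max(0, 16 - 11)
= max(0, 5)
= 5


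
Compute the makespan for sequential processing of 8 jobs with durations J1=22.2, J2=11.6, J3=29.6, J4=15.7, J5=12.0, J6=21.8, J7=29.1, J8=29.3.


Sequential makespan: sum all processing times
= 22.2 + 11.6 + 29.6 + 15.7 + 12.0 + 21.8 + 29.1 + 29.3
= 171.3 time units


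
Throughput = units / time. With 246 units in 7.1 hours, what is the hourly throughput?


Throughput = units / time
= 246 / 7.1
= 34.6 units/hour


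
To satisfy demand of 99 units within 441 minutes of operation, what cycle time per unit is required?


Cycle time = available time / demand
= 441 / 99
= 4.45 min/unit


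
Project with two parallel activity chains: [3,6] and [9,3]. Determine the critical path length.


Path A: 3 + 6 = 9
Path B: 9 + 3 = 12
Critical path = longest = max(9, 12)
= 12 (Path B)


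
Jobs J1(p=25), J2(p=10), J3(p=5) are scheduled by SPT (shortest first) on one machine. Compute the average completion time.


SPT order: J3 → J2 → J1
Completion times:
  J3: C=5
  J2: C=15
  J1: C=40
Sum = 60, n = 3
Mean flow = 60/3
= 20.00


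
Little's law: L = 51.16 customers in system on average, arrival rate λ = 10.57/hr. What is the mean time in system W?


Little's law: L = λW → W = L / λ
= 51.16 / 10.57
= 4.84 hours


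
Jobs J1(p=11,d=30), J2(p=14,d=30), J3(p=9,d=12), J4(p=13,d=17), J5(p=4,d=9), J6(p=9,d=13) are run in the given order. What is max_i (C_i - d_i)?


Lateness per job (L = C - d):
  J1: C=11, d=30, L=-19
  J2: C=25, d=30, L=-5
  J3: C=34, d=12, L=22
  J4: C=47, d=17, L=30
  J5: C=51, d=9, L=42
  J6: C=60, d=13, L=47
Lmax = max(-19, -5, 22, 30, 42, 47)
= 47


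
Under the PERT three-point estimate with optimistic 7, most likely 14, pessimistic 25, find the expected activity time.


te = (o + 4m + p) / 6
= (7 + 4×14 + 25) / 6
= (7 + 56 + 25) / 6
= 88 / 6
= 14.67


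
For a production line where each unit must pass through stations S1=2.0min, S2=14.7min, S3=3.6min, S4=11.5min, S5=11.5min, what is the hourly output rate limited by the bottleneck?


Bottleneck = longest station time
Station times: [2.0, 14.7, 3.6, 11.5, 11.5]
Max = 14.7 min
Rate = 60 / 14.7
= 4.08 units/hour (bottleneck: 14.7min)


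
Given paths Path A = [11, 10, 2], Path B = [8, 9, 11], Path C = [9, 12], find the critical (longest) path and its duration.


Path A: 11 + 10 + 2 = 23
Path B: 8 + 9 + 11 = 28
Path C: 9 + 12 = 21
Critical path = longest = max(23, 28, 21)
= 28 (Path B)


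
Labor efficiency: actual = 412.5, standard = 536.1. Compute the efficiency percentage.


Efficiency = (actual / standard) × 100
= (412.5 / 536.1) × 100
= 76.9%


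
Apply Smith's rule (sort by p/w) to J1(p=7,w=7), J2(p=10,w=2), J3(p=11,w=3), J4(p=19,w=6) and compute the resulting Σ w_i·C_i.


WSPT order (by p/w): J1 → J4 → J3 → J2
  J1: C=7, w·C=7×7=49
  J4: C=26, w·C=6×26=156
  J3: C=37, w·C=3×37=111
  J2: C=47, w·C=2×47=94
Σ w·C = 410
= 410


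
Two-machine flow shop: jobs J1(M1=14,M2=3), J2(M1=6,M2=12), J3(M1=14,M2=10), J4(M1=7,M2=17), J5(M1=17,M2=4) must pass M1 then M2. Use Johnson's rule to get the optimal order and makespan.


Johnson's rule:
Group 1 (M1≤M2, sort by M1): ['J2', 'J4']
Group 2 (M1>M2, sort desc M2): ['J3', 'J5', 'J1']
Sequence: J2 → J4 → J3 → J5 → J1
Makespan calculation:
  J2: M1 done=6, M2 done=18
  J4: M1 done=13, M2 done=35
  J3: M1 done=27, M2 done=45
  J5: M1 done=44, M2 done=49
  J1: M1 done=58, M2 done=61
= Sequence: J2 → J4 → J3 → J5 → J1, Makespan: 61


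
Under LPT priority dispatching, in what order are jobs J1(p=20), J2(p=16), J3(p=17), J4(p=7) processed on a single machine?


LPT: sort by longest processing time first
  J1: p=20
  J3: p=17
  J2: p=16
  J4: p=7
Order: J1 → J3 → J2 → J4


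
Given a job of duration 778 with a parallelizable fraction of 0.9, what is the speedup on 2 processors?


Amdahl's law: T_p = T × ((1-p) + p/N)
= 778 × ((1-0.9) + 0.9/2)
= 778 × (0.10 + 0.4500)
= 778 × 0.5500
= 427.90
Speedup = 778/427.90
= 1.82×


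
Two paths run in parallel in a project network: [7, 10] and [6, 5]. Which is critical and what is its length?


Path A: 7 + 10 = 17
Path B: 6 + 5 = 11
Critical path = longest = max(17, 11)
= 17 (Path A)


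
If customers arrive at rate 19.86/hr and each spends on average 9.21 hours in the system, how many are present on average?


Little's law: L = λ × W
= 19.86 × 9.21
= 182.91


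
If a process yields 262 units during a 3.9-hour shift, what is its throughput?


Throughput = units / time
= 262 / 3.9
= 67.2 units/hour


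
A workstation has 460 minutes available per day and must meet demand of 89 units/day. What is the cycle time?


Cycle time = available time / demand
= 460 / 89
= 5.17 min/unit


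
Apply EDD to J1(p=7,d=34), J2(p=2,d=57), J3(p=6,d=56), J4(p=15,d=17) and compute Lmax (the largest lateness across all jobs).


EDD order: J4 → J1 → J3 → J2
Completion and lateness:
  J4: C=15, d=17, L=15-17=-2
  J1: C=22, d=34, L=22-34=-12
  J3: C=28, d=56, L=28-56=-28
  J2: C=30, d=57, L=30-57=-27
Lmax = max(-2, -12, -28, -27)
= -2


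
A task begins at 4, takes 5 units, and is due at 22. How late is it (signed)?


Completion = 4 + 5 = 9
Lateness = C - d = 9 - 22
= -13


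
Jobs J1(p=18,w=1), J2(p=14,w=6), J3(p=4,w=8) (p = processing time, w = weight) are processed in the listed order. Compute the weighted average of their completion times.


Completion times:
  J1: C=18, w×C=1×18=18
  J2: C=32, w×C=6×32=192
  J3: C=36, w×C=8×36=288
Sum w×C = 498
Sum w = 15
Weighted avg = 498/15
= 33.20


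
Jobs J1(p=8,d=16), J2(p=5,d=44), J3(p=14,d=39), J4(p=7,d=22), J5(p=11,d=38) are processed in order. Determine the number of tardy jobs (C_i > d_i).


Completion vs due date:
  J1: C=8, d=16 → on time
  J2: C=13, d=44 → on time
  J3: C=27, d=39 → on time
  J4: C=34, d=22 → TARDY
  J5: C=45, d=38 → TARDY
Tardy jobs: J4, J5
Count = 2


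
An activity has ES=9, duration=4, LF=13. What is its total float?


EF = ES + duration = 9 + 4 = 13
LS = LF - duration = 13 - 4 = 9
Total Float = LF - EF = 13 - 13
(or LS - ES = 9 - 9)
= 0


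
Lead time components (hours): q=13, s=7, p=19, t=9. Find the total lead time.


Lead time = queue + setup + processing + transit
= 13 + 7 + 19 + 9
= 48 hours


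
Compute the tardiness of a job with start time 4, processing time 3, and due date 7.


Completion = start + processing = 4 + 3 = 7
Tardiness = max(0, C - d) = max(0, 7 - 7)
= max(0, 0)
= 0


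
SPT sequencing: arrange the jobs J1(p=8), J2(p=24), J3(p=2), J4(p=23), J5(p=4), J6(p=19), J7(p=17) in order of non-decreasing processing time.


SPT: sort by shortest processing time
  J3: p=2
  J5: p=4
  J1: p=8
  J7: p=17
  J6: p=19
  J4: p=23
  J2: p=24
Order: J3 → J5 → J1 → J7 → J6 → J4 → J2


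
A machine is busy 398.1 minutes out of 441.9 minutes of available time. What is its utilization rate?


Utilization = busy / total × 100
= 398.1 / 441.9 × 100
= 90.1%


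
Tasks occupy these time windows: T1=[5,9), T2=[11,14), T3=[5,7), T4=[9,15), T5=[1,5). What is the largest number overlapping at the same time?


Check each time point for overlaps:
  t=5: 2 tasks active (T1, T3)
Max concurrent = 2


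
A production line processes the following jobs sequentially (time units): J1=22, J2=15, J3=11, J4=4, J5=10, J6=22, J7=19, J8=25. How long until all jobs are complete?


Sequential makespan: sum all processing times
= 22 + 15 + 11 + 4 + 10 + 22 + 19 + 25
= 128 time units


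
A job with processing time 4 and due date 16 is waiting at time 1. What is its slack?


Slack = due - current_time - processing
= 16 - 1 - 4
= 11


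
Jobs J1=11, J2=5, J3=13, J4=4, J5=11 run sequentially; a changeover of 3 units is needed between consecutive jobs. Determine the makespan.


Makespan = Σ processing + (n-1) × setup
= (11 + 5 + 13 + 4 + 11) + (5-1)×3
= 44 + 12
= 56 time units


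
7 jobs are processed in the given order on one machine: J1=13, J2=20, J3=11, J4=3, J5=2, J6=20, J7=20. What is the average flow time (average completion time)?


Completion times:
  J1: completes at 13
  J2: completes at 33
  J3: completes at 44
  J4: completes at 47
  J5: completes at 49
  J6: completes at 69
  J7: completes at 89
Sum = 344
Average = 344/7
= 49.14


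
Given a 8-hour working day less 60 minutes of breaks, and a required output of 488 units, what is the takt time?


Available = 8×60 - 60 = 420 min
Takt time = 420 / 488
= 0.86 min/unit


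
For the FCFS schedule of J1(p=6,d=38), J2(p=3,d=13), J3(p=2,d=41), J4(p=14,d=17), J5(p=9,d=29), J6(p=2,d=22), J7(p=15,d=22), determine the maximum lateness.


Lateness per job (L = C - d):
  J1: C=6, d=38, L=-32
  J2: C=9, d=13, L=-4
  J3: C=11, d=41, L=-30
  J4: C=25, d=17, L=8
  J5: C=34, d=29, L=5
  J6: C=36, d=22, L=14
  J7: C=51, d=22, L=29
Lmax = max(-32, -4, -30, 8, 5, 14, 29)
= 29


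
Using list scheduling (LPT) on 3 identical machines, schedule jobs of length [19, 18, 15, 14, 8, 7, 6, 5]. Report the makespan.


Jobs (LPT sorted): [19, 18, 15, 14, 8, 7, 6, 5]
Machines: 3
  J=19 → Machine 1 (load: 0+19=19)
  J=18 → Machine 2 (load: 0+18=18)
  J=15 → Machine 3 (load: 0+15=15)
  J=14 → Machine 3 (load: 15+14=29)
  J=8 → Machine 2 (load: 18+8=26)
  J=7 → Machine 1 (load: 19+7=26)
  J=6 → Machine 1 (load: 26+6=32)
  J=5 → Machine 2 (load: 26+5=31)
Machine loads: [32, 31, 29]
Makespan = max = 32 time units


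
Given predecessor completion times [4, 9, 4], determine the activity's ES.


ES = max of all predecessor completion times
Predecessors: [4, 9, 4]
ES = max(4, 9, 4)
= 9


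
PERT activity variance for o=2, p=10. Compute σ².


σ² = ((p - o) / 6)² = (p - o)² / 36
= (10 - 2)² / 36
= 8² / 36
= 64 / 36
= 1.7778


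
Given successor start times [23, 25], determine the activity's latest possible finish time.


LF = min of all successor start times
Successors start at: [23, 25]
LF = min(23, 25)
= 23


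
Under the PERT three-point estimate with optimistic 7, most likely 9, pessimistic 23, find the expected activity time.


te = (o + 4m + p) / 6
= (7 + 4×9 + 23) / 6
= (7 + 36 + 23) / 6
= 66 / 6
= 11.00


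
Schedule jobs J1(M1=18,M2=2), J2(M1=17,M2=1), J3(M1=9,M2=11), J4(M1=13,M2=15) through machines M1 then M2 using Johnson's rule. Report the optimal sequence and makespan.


Johnson's rule:
Group 1 (M1≤M2, sort by M1): ['J3', 'J4']
Group 2 (M1>M2, sort desc M2): ['J1', 'J2']
Sequence: J3 → J4 → J1 → J2
Makespan calculation:
  J3: M1 done=9, M2 done=20
  J4: M1 done=22, M2 done=37
  J1: M1 done=40, M2 done=42
  J2: M1 done=57, M2 done=58
= Sequence: J3 → J4 → J1 → J2, Makespan: 58


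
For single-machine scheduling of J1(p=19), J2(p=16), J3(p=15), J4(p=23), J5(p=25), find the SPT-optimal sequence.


SPT: sort by shortest processing time
  J3: p=15
  J2: p=16
  J1: p=19
  J4: p=23
  J5: p=25
Order: J3 → J2 → J1 → J4 → J5


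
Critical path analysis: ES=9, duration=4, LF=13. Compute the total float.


EF = ES + duration = 9 + 4 = 13
LS = LF - duration = 13 - 4 = 9
Total Float = LF - EF = 13 - 13
(or LS - ES = 9 - 9)
= 0


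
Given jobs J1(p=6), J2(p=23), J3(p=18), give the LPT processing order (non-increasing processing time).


LPT: sort by longest processing time first
  J2: p=23
  J3: p=18
  J1: p=6
Order: J2 → J3 → J1


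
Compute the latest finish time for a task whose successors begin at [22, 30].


LF = min of all successor start times
Successors start at: [22, 30]
LF = min(22, 30)
= 22


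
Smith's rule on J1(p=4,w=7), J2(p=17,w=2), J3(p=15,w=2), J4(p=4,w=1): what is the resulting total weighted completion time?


WSPT order (by p/w): J1 → J4 → J3 → J2
  J1: C=4, w·C=7×4=28
  J4: C=8, w·C=1×8=8
  J3: C=23, w·C=2×23=46
  J2: C=40, w·C=2×40=80
Σ w·C = 162
= 162


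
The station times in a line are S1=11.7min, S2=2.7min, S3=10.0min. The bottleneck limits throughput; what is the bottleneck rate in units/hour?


Bottleneck = longest station time
Station times: [11.7, 2.7, 10.0]
Max = 11.7 min
Rate = 60 / 11.7
= 5.13 units/hour (bottleneck: 11.7min)


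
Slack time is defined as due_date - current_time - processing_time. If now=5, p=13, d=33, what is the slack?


Slack = due - current_time - processing
= 33 - 5 - 13
= 15


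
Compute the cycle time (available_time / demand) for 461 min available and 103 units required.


Cycle time = available time / demand
= 461 / 103
= 4.48 min/unit


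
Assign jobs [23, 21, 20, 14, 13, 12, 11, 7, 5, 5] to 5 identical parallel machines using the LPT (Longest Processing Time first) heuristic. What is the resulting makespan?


Jobs (LPT sorted): [23, 21, 20, 14, 13, 12, 11, 7, 5, 5]
Machines: 5
  J=23 → Machine 1 (load: 0+23=23)
  J=21 → Machine 2 (load: 0+21=21)
  J=20 → Machine 3 (load: 0+20=20)
  J=14 → Machine 4 (load: 0+14=14)
  J=13 → Machine 5 (load: 0+13=13)
  J=12 → Machine 5 (load: 13+12=25)
  J=11 → Machine 4 (load: 14+11=25)
  J=7 → Machine 3 (load: 20+7=27)
  J=5 → Machine 2 (load: 21+5=26)
  J=5 → Machine 1 (load: 23+5=28)
Machine loads: [28, 26, 27, 25, 25]
Makespan = max = 28 time units


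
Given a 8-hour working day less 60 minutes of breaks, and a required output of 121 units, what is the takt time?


Available = 8×60 - 60 = 420 min
Takt time = 420 / 121
= 3.47 min/unit


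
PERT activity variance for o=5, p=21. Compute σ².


σ² = ((p - o) / 6)² = (p - o)² / 36
= (21 - 5)² / 36
= 16² / 36
= 256 / 36
= 7.1111


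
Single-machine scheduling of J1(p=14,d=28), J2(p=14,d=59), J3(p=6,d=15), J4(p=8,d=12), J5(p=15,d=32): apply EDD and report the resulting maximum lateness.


EDD order: J4 → J3 → J1 → J5 → J2
Completion and lateness:
  J4: C=8, d=12, L=8-12=-4
  J3: C=14, d=15, L=14-15=-1
  J1: C=28, d=28, L=28-28=0
  J5: C=43, d=32, L=43-32=11
  J2: C=57, d=59, L=57-59=-2
Lmax = max(-4, -1, 0, 11, -2)
= 11


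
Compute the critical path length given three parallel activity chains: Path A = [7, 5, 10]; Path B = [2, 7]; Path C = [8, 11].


Path A: 7 + 5 + 10 = 22
Path B: 2 + 7 = 9
Path C: 8 + 11 = 19
Critical path = longest = max(22, 9, 19)
= 22 (Path A)


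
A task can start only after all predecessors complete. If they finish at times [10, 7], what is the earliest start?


ES = max of all predecessor completion times
Predecessors: [10, 7]
ES = max(10, 7)
= 10


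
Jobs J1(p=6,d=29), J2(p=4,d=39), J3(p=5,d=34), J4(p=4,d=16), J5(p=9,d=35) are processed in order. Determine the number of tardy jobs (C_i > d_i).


Completion vs due date:
  J1: C=6, d=29 → on time
  J2: C=10, d=39 → on time
  J3: C=15, d=34 → on time
  J4: C=19, d=16 → TARDY
  J5: C=28, d=35 → on time
Tardy jobs: J4
Count = 1


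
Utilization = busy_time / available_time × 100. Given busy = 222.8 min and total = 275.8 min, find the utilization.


Utilization = busy / total × 100
= 222.8 / 275.8 × 100
= 80.8%


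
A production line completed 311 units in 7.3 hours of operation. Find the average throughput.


Throughput = units / time
= 311 / 7.3
= 42.6 units/hour


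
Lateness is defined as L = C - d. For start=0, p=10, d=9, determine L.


Completion = 0 + 10 = 10
Lateness = C - d = 10 - 9
= 1


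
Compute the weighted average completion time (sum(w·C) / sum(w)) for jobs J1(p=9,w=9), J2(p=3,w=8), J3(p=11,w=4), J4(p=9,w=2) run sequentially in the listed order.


Completion times:
  J1: C=9, w×C=9×9=81
  J2: C=12, w×C=8×12=96
  J3: C=23, w×C=4×23=92
  J4: C=32, w×C=2×32=64
Sum w×C = 333
Sum w = 23
Weighted avg = 333/23
= 14.48


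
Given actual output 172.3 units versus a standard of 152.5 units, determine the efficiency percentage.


Efficiency = (actual / standard) × 100
= (172.3 / 152.5) × 100
= 113.0%


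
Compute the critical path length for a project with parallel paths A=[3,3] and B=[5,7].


Path A: 3 + 3 = 6
Path B: 5 + 7 = 12
Critical path = longest = max(6, 12)
= 12 (Path B)


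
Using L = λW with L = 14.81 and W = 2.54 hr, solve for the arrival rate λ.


Little's law: L = λW → λ = L / W
= 14.81 / 2.54
= 5.83 per hour


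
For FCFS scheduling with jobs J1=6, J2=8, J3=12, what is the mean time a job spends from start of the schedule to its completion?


Completion times:
  J1: completes at 6
  J2: completes at 14
  J3: completes at 26
Sum = 46
Average = 46/3
= 15.33


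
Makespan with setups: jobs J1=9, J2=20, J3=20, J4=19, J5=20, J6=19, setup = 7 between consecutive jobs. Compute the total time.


Makespan = Σ processing + (n-1) × setup
= (9 + 20 + 20 + 19 + 20 + 19) + (6-1)×7
= 107 + 35
= 142 time units


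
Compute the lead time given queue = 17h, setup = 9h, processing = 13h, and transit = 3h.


Lead time = queue + setup + processing + transit
= 17 + 9 + 13 + 3
= 42 hours


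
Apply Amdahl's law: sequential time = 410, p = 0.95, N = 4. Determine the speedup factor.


Amdahl's law: T_p = T × ((1-p) + p/N)
= 410 × ((1-0.95) + 0.95/4)
= 410 × (0.05 + 0.2375)
= 410 × 0.2875
= 117.88
Speedup = 410/117.88
= 3.48×


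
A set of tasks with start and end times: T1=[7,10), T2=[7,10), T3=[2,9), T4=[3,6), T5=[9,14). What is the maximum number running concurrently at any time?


Check each time point for overlaps:
  t=7: 3 tasks active (T1, T2, T3)
Max concurrent = 3


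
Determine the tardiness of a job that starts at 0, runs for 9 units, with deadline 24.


Completion = start + processing = 0 + 9 = 9
Tardiness = max(0, C - d) = max(0, 9 - 24)
= max(0, -15)
= 0


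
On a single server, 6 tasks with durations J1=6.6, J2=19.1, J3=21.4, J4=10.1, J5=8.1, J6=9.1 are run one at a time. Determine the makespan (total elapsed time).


Sequential makespan: sum all processing times
= 6.6 + 19.1 + 21.4 + 10.1 + 8.1 + 9.1
= 74.4 time units


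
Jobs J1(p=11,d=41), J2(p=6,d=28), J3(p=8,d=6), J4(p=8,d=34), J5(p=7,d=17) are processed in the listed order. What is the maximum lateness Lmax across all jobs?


Lateness per job (L = C - d):
  J1: C=11, d=41, L=-30
  J2: C=17, d=28, L=-11
  J3: C=25, d=6, L=19
  J4: C=33, d=34, L=-1
  J5: C=40, d=17, L=23
Lmax = max(-30, -11, 19, -1, 23)
= 23


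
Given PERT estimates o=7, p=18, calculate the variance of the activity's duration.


σ² = ((p - o) / 6)² = (p - o)² / 36
= (18 - 7)² / 36
= 11² / 36
= 121 / 36
= 3.3611


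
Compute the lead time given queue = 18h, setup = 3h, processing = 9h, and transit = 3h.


Lead time = queue + setup + processing + transit
= 18 + 3 + 9 + 3
= 33 hours


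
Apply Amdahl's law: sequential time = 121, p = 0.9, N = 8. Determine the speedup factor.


Amdahl's law: T_p = T × ((1-p) + p/N)
= 121 × ((1-0.9) + 0.9/8)
= 121 × (0.10 + 0.1125)
= 121 × 0.2125
= 25.71
Speedup = 121/25.71
= 4.71×


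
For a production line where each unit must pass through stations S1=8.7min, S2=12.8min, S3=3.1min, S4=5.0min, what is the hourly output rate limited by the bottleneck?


Bottleneck = longest station time
Station times: [8.7, 12.8, 3.1, 5.0]
Max = 12.8 min
Rate = 60 / 12.8
= 4.69 units/hour (bottleneck: 12.8min)


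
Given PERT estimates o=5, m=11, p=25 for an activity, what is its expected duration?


te = (o + 4m + p) / 6
= (5 + 4×11 + 25) / 6
= (5 + 44 + 25) / 6
= 74 / 6
= 12.33


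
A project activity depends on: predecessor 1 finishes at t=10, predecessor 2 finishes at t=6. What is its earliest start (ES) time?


ES = max of all predecessor completion times
Predecessors: [10, 6]
ES = max(10, 6)
= 10


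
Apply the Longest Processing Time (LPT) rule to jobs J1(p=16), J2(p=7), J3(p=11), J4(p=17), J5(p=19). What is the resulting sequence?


LPT: sort by longest processing time first
  J5: p=19
  J4: p=17
  J1: p=16
  J3: p=11
  J2: p=7
Order: J5 → J4 → J1 → J3 → J2


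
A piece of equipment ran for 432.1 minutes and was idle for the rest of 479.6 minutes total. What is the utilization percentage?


Utilization = busy / total × 100
= 432.1 / 479.6 × 100
= 90.1%


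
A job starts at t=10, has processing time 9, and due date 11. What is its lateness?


Completion = 10 + 9 = 19
Lateness = C - d = 19 - 11
= 8


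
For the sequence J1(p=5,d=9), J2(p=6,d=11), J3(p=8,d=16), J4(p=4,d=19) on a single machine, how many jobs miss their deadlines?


Completion vs due date:
  J1: C=5, d=9 → on time
  J2: C=11, d=11 → on time
  J3: C=19, d=16 → TARDY
  J4: C=23, d=19 → TARDY
Tardy jobs: J3, J4
Count = 2


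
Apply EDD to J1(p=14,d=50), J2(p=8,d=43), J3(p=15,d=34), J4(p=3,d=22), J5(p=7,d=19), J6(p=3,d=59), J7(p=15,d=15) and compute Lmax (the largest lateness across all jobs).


EDD order: J7 → J5 → J4 → J3 → J2 → J1 → J6
Completion and lateness:
  J7: C=15, d=15, L=15-15=0
  J5: C=22, d=19, L=22-19=3
  J4: C=25, d=22, L=25-22=3
  J3: C=40, d=34, L=40-34=6
  J2: C=48, d=43, L=48-43=5
  J1: C=62, d=50, L=62-50=12
  J6: C=65, d=59, L=65-59=6
Lmax = max(0, 3, 3, 6, 5, 12, 6)
= 12


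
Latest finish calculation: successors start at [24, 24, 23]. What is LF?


LF = min of all successor start times
Successors start at: [24, 24, 23]
LF = min(24, 24, 23)
= 23


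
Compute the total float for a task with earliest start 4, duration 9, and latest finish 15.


EF = ES + duration = 4 + 9 = 13
LS = LF - duration = 15 - 9 = 6
Total Float = LF - EF = 15 - 13
(or LS - ES = 6 - 4)
= 2


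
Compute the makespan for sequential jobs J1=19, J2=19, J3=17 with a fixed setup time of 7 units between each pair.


Makespan = Σ processing + (n-1) × setup
= (19 + 19 + 17) + (3-1)×7
= 55 + 14
= 69 time units


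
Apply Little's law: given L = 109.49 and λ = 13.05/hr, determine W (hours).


Little's law: L = λW → W = L / λ
= 109.49 / 13.05
= 8.39 hours


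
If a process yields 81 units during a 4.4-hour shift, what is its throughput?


Throughput = units / time
= 81 / 4.4
= 18.4 units/hour


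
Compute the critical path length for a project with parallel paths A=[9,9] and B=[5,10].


Path A: 9 + 9 = 18
Path B: 5 + 10 = 15
Critical path = longest = max(18, 15)
= 18 (Path A)


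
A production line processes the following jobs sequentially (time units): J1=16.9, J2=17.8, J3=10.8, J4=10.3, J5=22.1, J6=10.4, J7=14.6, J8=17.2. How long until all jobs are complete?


Sequential makespan: sum all processing times
= 16.9 + 17.8 + 10.8 + 10.3 + 22.1 + 10.4 + 14.6 + 17.2
= 120.1 time units


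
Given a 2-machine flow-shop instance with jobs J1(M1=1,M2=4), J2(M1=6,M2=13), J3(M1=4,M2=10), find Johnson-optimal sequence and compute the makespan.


Johnson's rule:
Group 1 (M1≤M2, sort by M1): ['J1', 'J3', 'J2']
Group 2 (M1>M2, sort desc M2): []
Sequence: J1 → J3 → J2
Makespan calculation:
  J1: M1 done=1, M2 done=5
  J3: M1 done=5, M2 done=15
  J2: M1 done=11, M2 done=28
= Sequence: J1 → J3 → J2, Makespan: 28


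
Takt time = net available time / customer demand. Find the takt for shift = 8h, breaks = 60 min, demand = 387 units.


Available = 8×60 - 60 = 420 min
Takt time = 420 / 387
= 1.09 min/unit


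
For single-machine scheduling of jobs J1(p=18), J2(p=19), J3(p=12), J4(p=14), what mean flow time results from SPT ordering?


SPT order: J3 → J4 → J1 → J2
Completion times:
  J3: C=12
  J4: C=26
  J1: C=44
  J2: C=63
Sum = 145, n = 4
Mean flow = 145/4
= 36.25


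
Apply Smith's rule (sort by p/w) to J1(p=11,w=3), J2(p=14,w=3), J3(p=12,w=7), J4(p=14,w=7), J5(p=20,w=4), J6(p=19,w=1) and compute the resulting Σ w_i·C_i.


WSPT order (by p/w): J3 → J4 → J1 → J2 → J5 → J6
  J3: C=12, w·C=7×12=84
  J4: C=26, w·C=7×26=182
  J1: C=37, w·C=3×37=111
  J2: C=51, w·C=3×51=153
  J5: C=71, w·C=4×71=284
  J6: C=90, w·C=1×90=90
Σ w·C = 904
= 904


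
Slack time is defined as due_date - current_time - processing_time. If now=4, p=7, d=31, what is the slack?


Slack = due - current_time - processing
= 31 - 4 - 7
= 20


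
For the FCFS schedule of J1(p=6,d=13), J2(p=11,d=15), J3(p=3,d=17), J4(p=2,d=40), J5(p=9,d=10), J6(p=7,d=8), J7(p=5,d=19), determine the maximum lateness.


Lateness per job (L = C - d):
  J1: C=6, d=13, L=-7
  J2: C=17, d=15, L=2
  J3: C=20, d=17, L=3
  J4: C=22, d=40, L=-18
  J5: C=31, d=10, L=21
  J6: C=38, d=8, L=30
  J7: C=43, d=19, L=24
Lmax = max(-7, 2, 3, -18, 21, 30, 24)
= 30


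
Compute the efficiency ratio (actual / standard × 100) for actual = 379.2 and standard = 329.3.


Efficiency = (actual / standard) × 100
= (379.2 / 329.3) × 100
= 115.2%


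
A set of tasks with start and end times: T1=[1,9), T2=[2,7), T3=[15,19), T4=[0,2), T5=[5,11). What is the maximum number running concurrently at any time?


Check each time point for overlaps:
  t=5: 3 tasks active (T1, T2, T5)
Max concurrent = 3


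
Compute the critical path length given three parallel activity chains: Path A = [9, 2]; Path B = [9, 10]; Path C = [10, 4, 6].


Path A: 9 + 2 = 11
Path B: 9 + 10 = 19
Path C: 10 + 4 + 6 = 20
Critical path = longest = max(11, 19, 20)
= 20 (Path C)


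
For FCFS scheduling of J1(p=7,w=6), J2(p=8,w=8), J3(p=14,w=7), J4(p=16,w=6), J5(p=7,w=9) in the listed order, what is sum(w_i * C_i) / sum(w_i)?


Completion times:
  J1: C=7, w×C=6×7=42
  J2: C=15, w×C=8×15=120
  J3: C=29, w×C=7×29=203
  J4: C=45, w×C=6×45=270
  J5: C=52, w×C=9×52=468
Sum w×C = 1103
Sum w = 36
Weighted avg = 1103/36
= 30.64


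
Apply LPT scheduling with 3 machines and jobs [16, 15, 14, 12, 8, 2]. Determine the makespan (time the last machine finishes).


Jobs (LPT sorted): [16, 15, 14, 12, 8, 2]
Machines: 3
  J=16 → Machine 1 (load: 0+16=16)
  J=15 → Machine 2 (load: 0+15=15)
  J=14 → Machine 3 (load: 0+14=14)
  J=12 → Machine 3 (load: 14+12=26)
  J=8 → Machine 2 (load: 15+8=23)
  J=2 → Machine 1 (load: 16+2=18)
Machine loads: [18, 23, 26]
Makespan = max = 26 time units


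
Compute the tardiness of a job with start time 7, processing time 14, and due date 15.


Completion = start + processing = 7 + 14 = 21
Tardiness = max(0, C - d) = max(0, 21 - 15)
= max(0, 6)
= 6


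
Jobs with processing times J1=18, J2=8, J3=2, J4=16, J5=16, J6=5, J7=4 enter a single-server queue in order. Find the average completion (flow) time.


Completion times:
  J1: completes at 18
  J2: completes at 26
  J3: completes at 28
  J4: completes at 44
  J5: completes at 60
  J6: completes at 65
  J7: completes at 69
Sum = 310
Average = 310/7
= 44.29


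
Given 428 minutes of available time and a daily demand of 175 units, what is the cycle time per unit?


Cycle time = available time / demand
= 428 / 175
= 2.45 min/unit


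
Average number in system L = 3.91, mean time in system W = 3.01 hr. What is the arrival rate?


Little's law: L = λW → λ = L / W
= 3.91 / 3.01
= 1.30 per hour
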